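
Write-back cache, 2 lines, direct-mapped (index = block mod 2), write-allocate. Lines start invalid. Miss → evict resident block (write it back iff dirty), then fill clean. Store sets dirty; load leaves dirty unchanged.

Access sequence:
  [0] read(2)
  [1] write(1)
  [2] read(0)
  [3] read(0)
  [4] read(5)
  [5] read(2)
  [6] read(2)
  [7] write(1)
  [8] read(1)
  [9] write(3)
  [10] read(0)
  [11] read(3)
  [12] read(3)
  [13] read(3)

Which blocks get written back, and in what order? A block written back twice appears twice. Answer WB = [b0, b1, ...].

WB = [1, 1]

0: R B2 -> L0 miss  d=-]
1: W B1 -> L1 miss  d=D]
2: R B0 -> L0 miss  d=-]
3: R B0 -> L0 hit  d=-]
4: R B5 -> L1 miss wb->B1  d=-]
5: R B2 -> L0 miss  d=-]
6: R B2 -> L0 hit  d=-]
7: W B1 -> L1 miss  d=D]
8: R B1 -> L1 hit  d=D]
9: W B3 -> L1 miss wb->B1  d=D]
10: R B0 -> L0 miss  d=-]
11: R B3 -> L1 hit  d=D]
12: R B3 -> L1 hit  d=D]
13: R B3 -> L1 hit  d=D]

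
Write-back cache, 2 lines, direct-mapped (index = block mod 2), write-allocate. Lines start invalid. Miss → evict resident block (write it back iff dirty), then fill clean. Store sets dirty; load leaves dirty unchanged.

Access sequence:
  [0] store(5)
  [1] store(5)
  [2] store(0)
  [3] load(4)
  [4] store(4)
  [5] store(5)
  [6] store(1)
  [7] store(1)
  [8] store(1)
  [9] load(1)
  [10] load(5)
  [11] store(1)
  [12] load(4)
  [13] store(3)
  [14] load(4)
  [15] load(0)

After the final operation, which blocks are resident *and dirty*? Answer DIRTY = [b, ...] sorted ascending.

0: W B5 → L1 miss [D]
1: W B5 → L1 hit [D]
2: W B0 → L0 miss [D]
3: R B4 → L0 miss wb→B0 [-]
4: W B4 → L0 hit [D]
5: W B5 → L1 hit [D]
6: W B1 → L1 miss wb→B5 [D]
7: W B1 → L1 hit [D]
8: W B1 → L1 hit [D]
9: R B1 → L1 hit [D]
10: R B5 → L1 miss wb→B1 [-]
11: W B1 → L1 miss [D]
12: R B4 → L0 hit [D]
13: W B3 → L1 miss wb→B1 [D]
14: R B4 → L0 hit [D]
15: R B0 → L0 miss wb→B4 [-]

DIRTY = [3]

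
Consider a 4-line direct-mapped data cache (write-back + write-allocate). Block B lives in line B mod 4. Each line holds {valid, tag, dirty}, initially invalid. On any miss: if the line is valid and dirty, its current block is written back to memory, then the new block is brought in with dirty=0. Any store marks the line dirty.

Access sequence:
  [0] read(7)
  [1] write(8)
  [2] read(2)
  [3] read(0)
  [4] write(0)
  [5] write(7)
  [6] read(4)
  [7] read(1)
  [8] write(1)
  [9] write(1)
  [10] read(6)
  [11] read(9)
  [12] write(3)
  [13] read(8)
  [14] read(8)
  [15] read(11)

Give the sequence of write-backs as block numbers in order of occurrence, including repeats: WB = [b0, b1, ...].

0: R B7 → L3 miss [-]
1: W B8 → L0 miss [D]
2: R B2 → L2 miss [-]
3: R B0 → L0 miss wb→B8 [-]
4: W B0 → L0 hit [D]
5: W B7 → L3 hit [D]
6: R B4 → L0 miss wb→B0 [-]
7: R B1 → L1 miss [-]
8: W B1 → L1 hit [D]
9: W B1 → L1 hit [D]
10: R B6 → L2 miss [-]
11: R B9 → L1 miss wb→B1 [-]
12: W B3 → L3 miss wb→B7 [D]
13: R B8 → L0 miss [-]
14: R B8 → L0 hit [-]
15: R B11 → L3 miss wb→B3 [-]

WB = [8, 0, 1, 7, 3]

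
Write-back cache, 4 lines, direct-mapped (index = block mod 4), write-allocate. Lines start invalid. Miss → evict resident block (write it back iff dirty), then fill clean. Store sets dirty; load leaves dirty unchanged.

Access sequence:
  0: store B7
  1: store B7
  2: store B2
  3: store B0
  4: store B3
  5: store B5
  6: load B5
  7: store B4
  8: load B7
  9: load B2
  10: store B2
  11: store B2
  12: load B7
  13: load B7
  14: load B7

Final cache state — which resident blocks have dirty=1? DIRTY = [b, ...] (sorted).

DIRTY = [2, 4, 5]

  0 | W B7 → L3 miss [D]
  1 | W B7 → L3 hit [D]
  2 | W B2 → L2 miss [D]
  3 | W B0 → L0 miss [D]
  4 | W B3 → L3 miss wb→B7 [D]
  5 | W B5 → L1 miss [D]
  6 | R B5 → L1 hit [D]
  7 | W B4 → L0 miss wb→B0 [D]
  8 | R B7 → L3 miss wb→B3 [-]
  9 | R B2 → L2 hit [D]
  10 | W B2 → L2 hit [D]
  11 | W B2 → L2 hit [D]
  12 | R B7 → L3 hit [-]
  13 | R B7 → L3 hit [-]
  14 | R B7 → L3 hit [-]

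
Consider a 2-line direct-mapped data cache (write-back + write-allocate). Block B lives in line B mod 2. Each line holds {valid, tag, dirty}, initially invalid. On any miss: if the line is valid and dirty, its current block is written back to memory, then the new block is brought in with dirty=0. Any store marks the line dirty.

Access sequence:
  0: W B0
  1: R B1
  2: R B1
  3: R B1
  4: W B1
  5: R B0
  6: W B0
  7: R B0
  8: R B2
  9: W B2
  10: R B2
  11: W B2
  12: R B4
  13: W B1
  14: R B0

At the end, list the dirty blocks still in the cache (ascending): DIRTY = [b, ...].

DIRTY = [1]

0: W B0 -> L0 miss  d=D]
1: R B1 -> L1 miss  d=-]
2: R B1 -> L1 hit  d=-]
3: R B1 -> L1 hit  d=-]
4: W B1 -> L1 hit  d=D]
5: R B0 -> L0 hit  d=D]
6: W B0 -> L0 hit  d=D]
7: R B0 -> L0 hit  d=D]
8: R B2 -> L0 miss wb->B0  d=-]
9: W B2 -> L0 hit  d=D]
10: R B2 -> L0 hit  d=D]
11: W B2 -> L0 hit  d=D]
12: R B4 -> L0 miss wb->B2  d=-]
13: W B1 -> L1 hit  d=D]
14: R B0 -> L0 miss  d=-]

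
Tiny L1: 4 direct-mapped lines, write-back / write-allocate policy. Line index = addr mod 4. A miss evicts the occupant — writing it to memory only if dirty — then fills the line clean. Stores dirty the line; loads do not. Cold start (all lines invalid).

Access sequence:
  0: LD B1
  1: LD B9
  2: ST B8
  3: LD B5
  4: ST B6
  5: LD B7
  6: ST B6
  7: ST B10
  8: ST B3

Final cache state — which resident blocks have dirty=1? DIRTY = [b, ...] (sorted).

0: R B1 → L1 miss [-]
1: R B9 → L1 miss [-]
2: W B8 → L0 miss [D]
3: R B5 → L1 miss [-]
4: W B6 → L2 miss [D]
5: R B7 → L3 miss [-]
6: W B6 → L2 hit [D]
7: W B10 → L2 miss wb→B6 [D]
8: W B3 → L3 miss [D]

DIRTY = [3, 8, 10]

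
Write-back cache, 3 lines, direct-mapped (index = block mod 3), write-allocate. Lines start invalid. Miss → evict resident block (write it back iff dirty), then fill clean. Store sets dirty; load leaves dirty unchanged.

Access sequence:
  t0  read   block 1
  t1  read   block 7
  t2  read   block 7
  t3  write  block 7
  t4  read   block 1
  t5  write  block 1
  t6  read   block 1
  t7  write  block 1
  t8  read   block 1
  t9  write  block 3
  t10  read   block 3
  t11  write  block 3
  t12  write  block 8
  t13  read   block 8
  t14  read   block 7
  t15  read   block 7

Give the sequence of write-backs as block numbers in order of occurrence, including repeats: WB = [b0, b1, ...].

  0 | R B1 → L1 miss [-]
  1 | R B7 → L1 miss [-]
  2 | R B7 → L1 hit [-]
  3 | W B7 → L1 hit [D]
  4 | R B1 → L1 miss wb→B7 [-]
  5 | W B1 → L1 hit [D]
  6 | R B1 → L1 hit [D]
  7 | W B1 → L1 hit [D]
  8 | R B1 → L1 hit [D]
  9 | W B3 → L0 miss [D]
  10 | R B3 → L0 hit [D]
  11 | W B3 → L0 hit [D]
  12 | W B8 → L2 miss [D]
  13 | R B8 → L2 hit [D]
  14 | R B7 → L1 miss wb→B1 [-]
  15 | R B7 → L1 hit [-]

WB = [7, 1]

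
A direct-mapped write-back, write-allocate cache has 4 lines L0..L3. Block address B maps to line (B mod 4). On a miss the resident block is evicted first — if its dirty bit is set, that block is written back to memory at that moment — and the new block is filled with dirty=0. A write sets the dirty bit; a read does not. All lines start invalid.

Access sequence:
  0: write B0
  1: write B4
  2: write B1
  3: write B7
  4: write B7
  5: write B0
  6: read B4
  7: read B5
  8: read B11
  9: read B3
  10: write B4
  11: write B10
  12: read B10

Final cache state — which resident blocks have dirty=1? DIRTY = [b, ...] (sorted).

DIRTY = [4, 10]

  0 | W B0 → L0 miss [D]
  1 | W B4 → L0 miss wb→B0 [D]
  2 | W B1 → L1 miss [D]
  3 | W B7 → L3 miss [D]
  4 | W B7 → L3 hit [D]
  5 | W B0 → L0 miss wb→B4 [D]
  6 | R B4 → L0 miss wb→B0 [-]
  7 | R B5 → L1 miss wb→B1 [-]
  8 | R B11 → L3 miss wb→B7 [-]
  9 | R B3 → L3 miss [-]
  10 | W B4 → L0 hit [D]
  11 | W B10 → L2 miss [D]
  12 | R B10 → L2 hit [D]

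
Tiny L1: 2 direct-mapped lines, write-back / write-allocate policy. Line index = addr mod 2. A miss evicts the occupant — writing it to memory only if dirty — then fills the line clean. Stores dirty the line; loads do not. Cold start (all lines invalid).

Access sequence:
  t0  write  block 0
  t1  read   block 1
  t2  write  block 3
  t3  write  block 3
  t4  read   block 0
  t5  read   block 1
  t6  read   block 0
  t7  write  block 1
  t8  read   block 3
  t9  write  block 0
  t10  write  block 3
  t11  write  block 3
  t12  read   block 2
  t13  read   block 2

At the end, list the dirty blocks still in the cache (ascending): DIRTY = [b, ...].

DIRTY = [3]

0: W B0 → L0 miss [D]
1: R B1 → L1 miss [-]
2: W B3 → L1 miss [D]
3: W B3 → L1 hit [D]
4: R B0 → L0 hit [D]
5: R B1 → L1 miss wb→B3 [-]
6: R B0 → L0 hit [D]
7: W B1 → L1 hit [D]
8: R B3 → L1 miss wb→B1 [-]
9: W B0 → L0 hit [D]
10: W B3 → L1 hit [D]
11: W B3 → L1 hit [D]
12: R B2 → L0 miss wb→B0 [-]
13: R B2 → L0 hit [-]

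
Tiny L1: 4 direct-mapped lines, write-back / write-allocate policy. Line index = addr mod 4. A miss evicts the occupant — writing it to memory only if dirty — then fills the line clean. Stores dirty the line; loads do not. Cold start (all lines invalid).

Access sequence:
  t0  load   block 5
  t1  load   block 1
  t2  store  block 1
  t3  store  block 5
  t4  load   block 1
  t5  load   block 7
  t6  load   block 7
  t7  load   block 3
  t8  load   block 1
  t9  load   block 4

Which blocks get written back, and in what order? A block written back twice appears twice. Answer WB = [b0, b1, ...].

WB = [1, 5]

0: R B5 -> L1 miss  d=-]
1: R B1 -> L1 miss  d=-]
2: W B1 -> L1 hit  d=D]
3: W B5 -> L1 miss wb->B1  d=D]
4: R B1 -> L1 miss wb->B5  d=-]
5: R B7 -> L3 miss  d=-]
6: R B7 -> L3 hit  d=-]
7: R B3 -> L3 miss  d=-]
8: R B1 -> L1 hit  d=-]
9: R B4 -> L0 miss  d=-]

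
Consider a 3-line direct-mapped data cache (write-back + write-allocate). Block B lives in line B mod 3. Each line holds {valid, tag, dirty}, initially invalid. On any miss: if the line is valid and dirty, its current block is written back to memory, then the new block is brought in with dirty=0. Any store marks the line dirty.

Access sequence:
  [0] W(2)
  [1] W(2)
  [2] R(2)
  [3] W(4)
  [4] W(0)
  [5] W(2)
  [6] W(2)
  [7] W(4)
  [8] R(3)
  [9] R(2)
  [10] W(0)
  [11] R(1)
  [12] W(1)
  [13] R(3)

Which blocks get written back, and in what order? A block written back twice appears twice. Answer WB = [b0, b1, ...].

WB = [0, 4, 0]

0: W B2 → L2 miss [D]
1: W B2 → L2 hit [D]
2: R B2 → L2 hit [D]
3: W B4 → L1 miss [D]
4: W B0 → L0 miss [D]
5: W B2 → L2 hit [D]
6: W B2 → L2 hit [D]
7: W B4 → L1 hit [D]
8: R B3 → L0 miss wb→B0 [-]
9: R B2 → L2 hit [D]
10: W B0 → L0 miss [D]
11: R B1 → L1 miss wb→B4 [-]
12: W B1 → L1 hit [D]
13: R B3 → L0 miss wb→B0 [-]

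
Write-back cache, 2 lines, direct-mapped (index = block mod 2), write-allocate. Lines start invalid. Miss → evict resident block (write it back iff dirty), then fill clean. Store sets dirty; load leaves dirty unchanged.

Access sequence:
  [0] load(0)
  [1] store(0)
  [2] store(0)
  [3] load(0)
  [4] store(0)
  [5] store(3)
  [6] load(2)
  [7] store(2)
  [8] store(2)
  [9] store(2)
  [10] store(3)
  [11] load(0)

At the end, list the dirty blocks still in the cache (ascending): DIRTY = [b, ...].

DIRTY = [3]

  0 | R B0 → L0 miss [-]
  1 | W B0 → L0 hit [D]
  2 | W B0 → L0 hit [D]
  3 | R B0 → L0 hit [D]
  4 | W B0 → L0 hit [D]
  5 | W B3 → L1 miss [D]
  6 | R B2 → L0 miss wb→B0 [-]
  7 | W B2 → L0 hit [D]
  8 | W B2 → L0 hit [D]
  9 | W B2 → L0 hit [D]
  10 | W B3 → L1 hit [D]
  11 | R B0 → L0 miss wb→B2 [-]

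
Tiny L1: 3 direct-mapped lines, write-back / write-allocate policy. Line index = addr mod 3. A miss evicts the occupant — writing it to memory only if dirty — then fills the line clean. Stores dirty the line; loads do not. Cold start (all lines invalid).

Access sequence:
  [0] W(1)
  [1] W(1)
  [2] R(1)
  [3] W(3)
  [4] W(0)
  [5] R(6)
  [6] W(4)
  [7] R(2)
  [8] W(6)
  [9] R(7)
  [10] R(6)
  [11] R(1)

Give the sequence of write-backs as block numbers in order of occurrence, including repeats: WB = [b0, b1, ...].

WB = [3, 0, 1, 4]

0: W B1 → L1 miss [D]
1: W B1 → L1 hit [D]
2: R B1 → L1 hit [D]
3: W B3 → L0 miss [D]
4: W B0 → L0 miss wb→B3 [D]
5: R B6 → L0 miss wb→B0 [-]
6: W B4 → L1 miss wb→B1 [D]
7: R B2 → L2 miss [-]
8: W B6 → L0 hit [D]
9: R B7 → L1 miss wb→B4 [-]
10: R B6 → L0 hit [D]
11: R B1 → L1 miss [-]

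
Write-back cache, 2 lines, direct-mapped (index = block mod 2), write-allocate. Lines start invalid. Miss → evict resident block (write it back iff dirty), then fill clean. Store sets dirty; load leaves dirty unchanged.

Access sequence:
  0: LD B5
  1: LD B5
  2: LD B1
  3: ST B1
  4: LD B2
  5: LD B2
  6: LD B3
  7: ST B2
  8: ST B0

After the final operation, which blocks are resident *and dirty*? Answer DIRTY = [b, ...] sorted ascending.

0: R B5 -> L1 miss  d=-]
1: R B5 -> L1 hit  d=-]
2: R B1 -> L1 miss  d=-]
3: W B1 -> L1 hit  d=D]
4: R B2 -> L0 miss  d=-]
5: R B2 -> L0 hit  d=-]
6: R B3 -> L1 miss wb->B1  d=-]
7: W B2 -> L0 hit  d=D]
8: W B0 -> L0 miss wb->B2  d=D]

DIRTY = [0]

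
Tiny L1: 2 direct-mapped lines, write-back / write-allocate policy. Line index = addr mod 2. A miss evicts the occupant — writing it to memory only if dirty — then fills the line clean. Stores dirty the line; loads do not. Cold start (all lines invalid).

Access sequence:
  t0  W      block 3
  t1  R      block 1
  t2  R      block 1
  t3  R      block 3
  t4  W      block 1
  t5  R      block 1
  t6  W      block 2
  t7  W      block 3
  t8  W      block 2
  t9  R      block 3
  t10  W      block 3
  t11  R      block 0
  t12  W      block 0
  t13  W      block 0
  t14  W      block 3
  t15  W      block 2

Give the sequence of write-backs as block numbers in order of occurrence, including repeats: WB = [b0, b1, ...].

WB = [3, 1, 2, 0]

0: W B3 → L1 miss [D]
1: R B1 → L1 miss wb→B3 [-]
2: R B1 → L1 hit [-]
3: R B3 → L1 miss [-]
4: W B1 → L1 miss [D]
5: R B1 → L1 hit [D]
6: W B2 → L0 miss [D]
7: W B3 → L1 miss wb→B1 [D]
8: W B2 → L0 hit [D]
9: R B3 → L1 hit [D]
10: W B3 → L1 hit [D]
11: R B0 → L0 miss wb→B2 [-]
12: W B0 → L0 hit [D]
13: W B0 → L0 hit [D]
14: W B3 → L1 hit [D]
15: W B2 → L0 miss wb→B0 [D]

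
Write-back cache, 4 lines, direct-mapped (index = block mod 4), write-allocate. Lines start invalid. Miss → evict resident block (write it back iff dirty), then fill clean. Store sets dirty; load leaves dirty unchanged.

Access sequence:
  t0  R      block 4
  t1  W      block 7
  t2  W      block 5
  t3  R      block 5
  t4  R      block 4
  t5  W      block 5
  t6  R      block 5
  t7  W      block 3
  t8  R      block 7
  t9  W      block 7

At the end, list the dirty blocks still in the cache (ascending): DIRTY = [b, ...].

0: R B4 -> L0 miss  d=-]
1: W B7 -> L3 miss  d=D]
2: W B5 -> L1 miss  d=D]
3: R B5 -> L1 hit  d=D]
4: R B4 -> L0 hit  d=-]
5: W B5 -> L1 hit  d=D]
6: R B5 -> L1 hit  d=D]
7: W B3 -> L3 miss wb->B7  d=D]
8: R B7 -> L3 miss wb->B3  d=-]
9: W B7 -> L3 hit  d=D]

DIRTY = [5, 7]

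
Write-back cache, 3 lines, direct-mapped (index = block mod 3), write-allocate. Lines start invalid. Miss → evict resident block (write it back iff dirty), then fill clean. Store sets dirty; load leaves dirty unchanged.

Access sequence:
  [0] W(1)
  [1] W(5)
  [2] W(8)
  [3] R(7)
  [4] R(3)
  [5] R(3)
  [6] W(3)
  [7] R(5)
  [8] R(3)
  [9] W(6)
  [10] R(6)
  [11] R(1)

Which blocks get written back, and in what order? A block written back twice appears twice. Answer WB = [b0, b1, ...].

WB = [5, 1, 8, 3]

  0 | W B1 → L1 miss [D]
  1 | W B5 → L2 miss [D]
  2 | W B8 → L2 miss wb→B5 [D]
  3 | R B7 → L1 miss wb→B1 [-]
  4 | R B3 → L0 miss [-]
  5 | R B3 → L0 hit [-]
  6 | W B3 → L0 hit [D]
  7 | R B5 → L2 miss wb→B8 [-]
  8 | R B3 → L0 hit [D]
  9 | W B6 → L0 miss wb→B3 [D]
  10 | R B6 → L0 hit [D]
  11 | R B1 → L1 miss [-]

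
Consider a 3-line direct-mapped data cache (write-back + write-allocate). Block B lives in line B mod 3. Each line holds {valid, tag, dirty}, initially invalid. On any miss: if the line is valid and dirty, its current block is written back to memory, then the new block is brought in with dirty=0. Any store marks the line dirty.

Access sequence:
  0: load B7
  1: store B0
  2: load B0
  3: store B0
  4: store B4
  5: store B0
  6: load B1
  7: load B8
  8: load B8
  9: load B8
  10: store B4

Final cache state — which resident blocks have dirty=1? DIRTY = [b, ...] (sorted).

DIRTY = [0, 4]

0: R B7 -> L1 miss  d=-]
1: W B0 -> L0 miss  d=D]
2: R B0 -> L0 hit  d=D]
3: W B0 -> L0 hit  d=D]
4: W B4 -> L1 miss  d=D]
5: W B0 -> L0 hit  d=D]
6: R B1 -> L1 miss wb->B4  d=-]
7: R B8 -> L2 miss  d=-]
8: R B8 -> L2 hit  d=-]
9: R B8 -> L2 hit  d=-]
10: W B4 -> L1 miss  d=D]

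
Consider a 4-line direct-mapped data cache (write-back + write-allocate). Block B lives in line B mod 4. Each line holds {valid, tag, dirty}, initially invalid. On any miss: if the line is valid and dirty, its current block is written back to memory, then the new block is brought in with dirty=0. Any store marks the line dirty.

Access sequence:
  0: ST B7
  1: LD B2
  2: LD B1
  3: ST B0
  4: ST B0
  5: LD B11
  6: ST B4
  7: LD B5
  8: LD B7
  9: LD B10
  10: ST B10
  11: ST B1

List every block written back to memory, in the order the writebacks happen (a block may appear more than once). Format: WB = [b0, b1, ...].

WB = [7, 0]

0: W B7 -> L3 miss  d=D]
1: R B2 -> L2 miss  d=-]
2: R B1 -> L1 miss  d=-]
3: W B0 -> L0 miss  d=D]
4: W B0 -> L0 hit  d=D]
5: R B11 -> L3 miss wb->B7  d=-]
6: W B4 -> L0 miss wb->B0  d=D]
7: R B5 -> L1 miss  d=-]
8: R B7 -> L3 miss  d=-]
9: R B10 -> L2 miss  d=-]
10: W B10 -> L2 hit  d=D]
11: W B1 -> L1 miss  d=D]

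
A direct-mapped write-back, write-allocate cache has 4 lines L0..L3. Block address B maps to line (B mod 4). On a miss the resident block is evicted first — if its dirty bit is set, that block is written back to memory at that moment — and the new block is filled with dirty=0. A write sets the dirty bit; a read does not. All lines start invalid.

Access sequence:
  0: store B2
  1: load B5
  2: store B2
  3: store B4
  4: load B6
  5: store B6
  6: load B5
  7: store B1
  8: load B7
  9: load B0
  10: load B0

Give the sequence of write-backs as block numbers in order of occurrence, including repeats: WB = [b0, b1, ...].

WB = [2, 4]

0: W B2 → L2 miss [D]
1: R B5 → L1 miss [-]
2: W B2 → L2 hit [D]
3: W B4 → L0 miss [D]
4: R B6 → L2 miss wb→B2 [-]
5: W B6 → L2 hit [D]
6: R B5 → L1 hit [-]
7: W B1 → L1 miss [D]
8: R B7 → L3 miss [-]
9: R B0 → L0 miss wb→B4 [-]
10: R B0 → L0 hit [-]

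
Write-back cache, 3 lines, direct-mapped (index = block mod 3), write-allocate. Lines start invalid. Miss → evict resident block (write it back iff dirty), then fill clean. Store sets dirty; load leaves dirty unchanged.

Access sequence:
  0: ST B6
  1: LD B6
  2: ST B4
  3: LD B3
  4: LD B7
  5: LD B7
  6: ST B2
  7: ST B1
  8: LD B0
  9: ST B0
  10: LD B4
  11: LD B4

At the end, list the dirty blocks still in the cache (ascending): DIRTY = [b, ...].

DIRTY = [0, 2]

0: W B6 → L0 miss [D]
1: R B6 → L0 hit [D]
2: W B4 → L1 miss [D]
3: R B3 → L0 miss wb→B6 [-]
4: R B7 → L1 miss wb→B4 [-]
5: R B7 → L1 hit [-]
6: W B2 → L2 miss [D]
7: W B1 → L1 miss [D]
8: R B0 → L0 miss [-]
9: W B0 → L0 hit [D]
10: R B4 → L1 miss wb→B1 [-]
11: R B4 → L1 hit [-]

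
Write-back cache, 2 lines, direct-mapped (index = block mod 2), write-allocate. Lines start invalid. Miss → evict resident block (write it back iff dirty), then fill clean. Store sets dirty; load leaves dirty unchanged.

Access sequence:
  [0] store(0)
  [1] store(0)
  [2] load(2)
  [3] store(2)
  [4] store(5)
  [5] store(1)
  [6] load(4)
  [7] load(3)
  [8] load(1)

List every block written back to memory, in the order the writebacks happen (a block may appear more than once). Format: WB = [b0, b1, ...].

0: W B0 → L0 miss [D]
1: W B0 → L0 hit [D]
2: R B2 → L0 miss wb→B0 [-]
3: W B2 → L0 hit [D]
4: W B5 → L1 miss [D]
5: W B1 → L1 miss wb→B5 [D]
6: R B4 → L0 miss wb→B2 [-]
7: R B3 → L1 miss wb→B1 [-]
8: R B1 → L1 miss [-]

WB = [0, 5, 2, 1]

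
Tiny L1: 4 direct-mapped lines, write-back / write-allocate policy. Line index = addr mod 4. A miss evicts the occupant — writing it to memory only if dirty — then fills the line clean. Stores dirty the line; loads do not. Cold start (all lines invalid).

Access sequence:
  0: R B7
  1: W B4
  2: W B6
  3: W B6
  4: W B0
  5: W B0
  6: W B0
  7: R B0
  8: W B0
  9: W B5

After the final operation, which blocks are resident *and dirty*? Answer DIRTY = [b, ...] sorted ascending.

DIRTY = [0, 5, 6]

  0 | R B7 → L3 miss [-]
  1 | W B4 → L0 miss [D]
  2 | W B6 → L2 miss [D]
  3 | W B6 → L2 hit [D]
  4 | W B0 → L0 miss wb→B4 [D]
  5 | W B0 → L0 hit [D]
  6 | W B0 → L0 hit [D]
  7 | R B0 → L0 hit [D]
  8 | W B0 → L0 hit [D]
  9 | W B5 → L1 miss [D]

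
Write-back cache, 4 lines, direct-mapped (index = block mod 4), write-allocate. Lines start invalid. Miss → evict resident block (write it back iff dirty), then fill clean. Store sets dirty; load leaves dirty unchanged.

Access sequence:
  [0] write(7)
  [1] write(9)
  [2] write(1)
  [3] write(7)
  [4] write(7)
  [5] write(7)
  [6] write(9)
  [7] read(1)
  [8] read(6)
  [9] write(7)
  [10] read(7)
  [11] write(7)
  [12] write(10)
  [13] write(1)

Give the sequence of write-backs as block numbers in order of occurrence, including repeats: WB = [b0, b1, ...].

WB = [9, 1, 9]

0: W B7 → L3 miss [D]
1: W B9 → L1 miss [D]
2: W B1 → L1 miss wb→B9 [D]
3: W B7 → L3 hit [D]
4: W B7 → L3 hit [D]
5: W B7 → L3 hit [D]
6: W B9 → L1 miss wb→B1 [D]
7: R B1 → L1 miss wb→B9 [-]
8: R B6 → L2 miss [-]
9: W B7 → L3 hit [D]
10: R B7 → L3 hit [D]
11: W B7 → L3 hit [D]
12: W B10 → L2 miss [D]
13: W B1 → L1 hit [D]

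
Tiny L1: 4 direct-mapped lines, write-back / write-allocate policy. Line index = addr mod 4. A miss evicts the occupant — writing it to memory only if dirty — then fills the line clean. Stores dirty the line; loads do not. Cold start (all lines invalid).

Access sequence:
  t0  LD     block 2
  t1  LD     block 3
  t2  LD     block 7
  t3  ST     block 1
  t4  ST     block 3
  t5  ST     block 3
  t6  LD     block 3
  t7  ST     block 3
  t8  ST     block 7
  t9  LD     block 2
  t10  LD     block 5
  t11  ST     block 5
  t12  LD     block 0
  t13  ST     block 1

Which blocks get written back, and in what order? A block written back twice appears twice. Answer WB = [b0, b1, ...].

WB = [3, 1, 5]

  0 | R B2 → L2 miss [-]
  1 | R B3 → L3 miss [-]
  2 | R B7 → L3 miss [-]
  3 | W B1 → L1 miss [D]
  4 | W B3 → L3 miss [D]
  5 | W B3 → L3 hit [D]
  6 | R B3 → L3 hit [D]
  7 | W B3 → L3 hit [D]
  8 | W B7 → L3 miss wb→B3 [D]
  9 | R B2 → L2 hit [-]
  10 | R B5 → L1 miss wb→B1 [-]
  11 | W B5 → L1 hit [D]
  12 | R B0 → L0 miss [-]
  13 | W B1 → L1 miss wb→B5 [D]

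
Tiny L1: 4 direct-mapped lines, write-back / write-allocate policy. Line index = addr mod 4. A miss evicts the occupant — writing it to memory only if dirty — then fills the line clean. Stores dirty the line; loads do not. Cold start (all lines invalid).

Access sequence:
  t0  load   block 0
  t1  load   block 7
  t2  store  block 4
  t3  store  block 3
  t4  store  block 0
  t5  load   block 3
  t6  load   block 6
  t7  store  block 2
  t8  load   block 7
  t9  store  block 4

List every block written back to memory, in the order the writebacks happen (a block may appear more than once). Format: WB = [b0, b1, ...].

WB = [4, 3, 0]

0: R B0 → L0 miss [-]
1: R B7 → L3 miss [-]
2: W B4 → L0 miss [D]
3: W B3 → L3 miss [D]
4: W B0 → L0 miss wb→B4 [D]
5: R B3 → L3 hit [D]
6: R B6 → L2 miss [-]
7: W B2 → L2 miss [D]
8: R B7 → L3 miss wb→B3 [-]
9: W B4 → L0 miss wb→B0 [D]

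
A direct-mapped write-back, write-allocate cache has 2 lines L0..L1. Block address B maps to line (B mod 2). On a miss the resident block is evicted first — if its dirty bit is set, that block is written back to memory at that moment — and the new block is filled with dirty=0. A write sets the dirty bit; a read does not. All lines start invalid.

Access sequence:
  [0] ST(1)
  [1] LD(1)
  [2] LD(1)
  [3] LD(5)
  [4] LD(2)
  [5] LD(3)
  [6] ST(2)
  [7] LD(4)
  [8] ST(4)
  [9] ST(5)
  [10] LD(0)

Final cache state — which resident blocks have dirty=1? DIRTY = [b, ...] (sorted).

0: W B1 → L1 miss [D]
1: R B1 → L1 hit [D]
2: R B1 → L1 hit [D]
3: R B5 → L1 miss wb→B1 [-]
4: R B2 → L0 miss [-]
5: R B3 → L1 miss [-]
6: W B2 → L0 hit [D]
7: R B4 → L0 miss wb→B2 [-]
8: W B4 → L0 hit [D]
9: W B5 → L1 miss [D]
10: R B0 → L0 miss wb→B4 [-]

DIRTY = [5]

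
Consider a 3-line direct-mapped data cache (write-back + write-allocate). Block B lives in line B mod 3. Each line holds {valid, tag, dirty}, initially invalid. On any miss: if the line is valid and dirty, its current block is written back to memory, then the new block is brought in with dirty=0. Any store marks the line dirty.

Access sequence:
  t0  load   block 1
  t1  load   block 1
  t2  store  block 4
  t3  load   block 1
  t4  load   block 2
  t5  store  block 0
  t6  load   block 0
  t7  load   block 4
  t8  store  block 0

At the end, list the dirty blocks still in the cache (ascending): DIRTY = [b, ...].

DIRTY = [0]

0: R B1 -> L1 miss  d=-]
1: R B1 -> L1 hit  d=-]
2: W B4 -> L1 miss  d=D]
3: R B1 -> L1 miss wb->B4  d=-]
4: R B2 -> L2 miss  d=-]
5: W B0 -> L0 miss  d=D]
6: R B0 -> L0 hit  d=D]
7: R B4 -> L1 miss  d=-]
8: W B0 -> L0 hit  d=D]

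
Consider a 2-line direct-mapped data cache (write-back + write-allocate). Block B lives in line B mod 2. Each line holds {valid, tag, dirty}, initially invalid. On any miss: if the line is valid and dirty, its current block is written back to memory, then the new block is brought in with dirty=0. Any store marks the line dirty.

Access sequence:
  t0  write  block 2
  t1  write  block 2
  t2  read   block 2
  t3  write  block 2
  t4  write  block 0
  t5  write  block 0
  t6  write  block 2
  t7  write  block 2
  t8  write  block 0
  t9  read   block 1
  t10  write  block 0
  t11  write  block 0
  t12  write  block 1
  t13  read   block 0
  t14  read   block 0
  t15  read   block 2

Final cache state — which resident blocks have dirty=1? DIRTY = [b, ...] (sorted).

DIRTY = [1]

0: W B2 → L0 miss [D]
1: W B2 → L0 hit [D]
2: R B2 → L0 hit [D]
3: W B2 → L0 hit [D]
4: W B0 → L0 miss wb→B2 [D]
5: W B0 → L0 hit [D]
6: W B2 → L0 miss wb→B0 [D]
7: W B2 → L0 hit [D]
8: W B0 → L0 miss wb→B2 [D]
9: R B1 → L1 miss [-]
10: W B0 → L0 hit [D]
11: W B0 → L0 hit [D]
12: W B1 → L1 hit [D]
13: R B0 → L0 hit [D]
14: R B0 → L0 hit [D]
15: R B2 → L0 miss wb→B0 [-]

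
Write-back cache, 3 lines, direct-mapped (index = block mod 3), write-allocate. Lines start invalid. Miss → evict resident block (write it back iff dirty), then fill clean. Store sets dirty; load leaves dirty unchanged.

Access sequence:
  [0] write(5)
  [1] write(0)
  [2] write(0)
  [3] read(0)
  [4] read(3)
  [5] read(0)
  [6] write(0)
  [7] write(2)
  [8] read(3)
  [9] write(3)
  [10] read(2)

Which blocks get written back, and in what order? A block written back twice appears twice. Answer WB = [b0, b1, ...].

  0 | W B5 → L2 miss [D]
  1 | W B0 → L0 miss [D]
  2 | W B0 → L0 hit [D]
  3 | R B0 → L0 hit [D]
  4 | R B3 → L0 miss wb→B0 [-]
  5 | R B0 → L0 miss [-]
  6 | W B0 → L0 hit [D]
  7 | W B2 → L2 miss wb→B5 [D]
  8 | R B3 → L0 miss wb→B0 [-]
  9 | W B3 → L0 hit [D]
  10 | R B2 → L2 hit [D]

WB = [0, 5, 0]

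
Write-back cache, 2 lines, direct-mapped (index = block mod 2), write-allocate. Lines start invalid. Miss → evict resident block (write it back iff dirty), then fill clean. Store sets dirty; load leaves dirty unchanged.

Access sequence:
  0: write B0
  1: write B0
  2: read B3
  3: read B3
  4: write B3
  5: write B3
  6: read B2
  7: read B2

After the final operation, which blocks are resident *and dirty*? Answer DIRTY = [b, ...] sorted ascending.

0: W B0 → L0 miss [D]
1: W B0 → L0 hit [D]
2: R B3 → L1 miss [-]
3: R B3 → L1 hit [-]
4: W B3 → L1 hit [D]
5: W B3 → L1 hit [D]
6: R B2 → L0 miss wb→B0 [-]
7: R B2 → L0 hit [-]

DIRTY = [3]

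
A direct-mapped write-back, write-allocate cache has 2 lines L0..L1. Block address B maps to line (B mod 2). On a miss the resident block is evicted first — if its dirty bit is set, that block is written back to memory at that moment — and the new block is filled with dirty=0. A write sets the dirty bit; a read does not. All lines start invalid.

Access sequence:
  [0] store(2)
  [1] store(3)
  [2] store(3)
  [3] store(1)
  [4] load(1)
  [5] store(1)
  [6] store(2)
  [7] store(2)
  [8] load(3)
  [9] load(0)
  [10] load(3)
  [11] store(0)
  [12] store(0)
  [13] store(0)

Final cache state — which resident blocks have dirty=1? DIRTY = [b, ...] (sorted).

  0 | W B2 → L0 miss [D]
  1 | W B3 → L1 miss [D]
  2 | W B3 → L1 hit [D]
  3 | W B1 → L1 miss wb→B3 [D]
  4 | R B1 → L1 hit [D]
  5 | W B1 → L1 hit [D]
  6 | W B2 → L0 hit [D]
  7 | W B2 → L0 hit [D]
  8 | R B3 → L1 miss wb→B1 [-]
  9 | R B0 → L0 miss wb→B2 [-]
  10 | R B3 → L1 hit [-]
  11 | W B0 → L0 hit [D]
  12 | W B0 → L0 hit [D]
  13 | W B0 → L0 hit [D]

DIRTY = [0]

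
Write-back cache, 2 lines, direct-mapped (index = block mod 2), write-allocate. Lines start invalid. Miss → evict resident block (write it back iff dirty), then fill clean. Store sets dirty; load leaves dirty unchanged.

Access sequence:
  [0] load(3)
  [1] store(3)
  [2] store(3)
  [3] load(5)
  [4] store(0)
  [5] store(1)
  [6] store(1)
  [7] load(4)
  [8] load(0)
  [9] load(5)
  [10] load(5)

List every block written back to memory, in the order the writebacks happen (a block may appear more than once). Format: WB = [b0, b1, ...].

WB = [3, 0, 1]

0: R B3 -> L1 miss  d=-]
1: W B3 -> L1 hit  d=D]
2: W B3 -> L1 hit  d=D]
3: R B5 -> L1 miss wb->B3  d=-]
4: W B0 -> L0 miss  d=D]
5: W B1 -> L1 miss  d=D]
6: W B1 -> L1 hit  d=D]
7: R B4 -> L0 miss wb->B0  d=-]
8: R B0 -> L0 miss  d=-]
9: R B5 -> L1 miss wb->B1  d=-]
10: R B5 -> L1 hit  d=-]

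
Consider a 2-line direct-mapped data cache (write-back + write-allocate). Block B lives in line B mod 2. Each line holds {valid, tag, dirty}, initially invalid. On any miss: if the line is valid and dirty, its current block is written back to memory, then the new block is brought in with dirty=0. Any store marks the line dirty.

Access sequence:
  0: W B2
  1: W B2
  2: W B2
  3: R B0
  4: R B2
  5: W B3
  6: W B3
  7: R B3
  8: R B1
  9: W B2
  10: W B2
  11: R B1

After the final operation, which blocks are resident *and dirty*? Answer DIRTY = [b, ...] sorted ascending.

0: W B2 -> L0 miss  d=D]
1: W B2 -> L0 hit  d=D]
2: W B2 -> L0 hit  d=D]
3: R B0 -> L0 miss wb->B2  d=-]
4: R B2 -> L0 miss  d=-]
5: W B3 -> L1 miss  d=D]
6: W B3 -> L1 hit  d=D]
7: R B3 -> L1 hit  d=D]
8: R B1 -> L1 miss wb->B3  d=-]
9: W B2 -> L0 hit  d=D]
10: W B2 -> L0 hit  d=D]
11: R B1 -> L1 hit  d=-]

DIRTY = [2]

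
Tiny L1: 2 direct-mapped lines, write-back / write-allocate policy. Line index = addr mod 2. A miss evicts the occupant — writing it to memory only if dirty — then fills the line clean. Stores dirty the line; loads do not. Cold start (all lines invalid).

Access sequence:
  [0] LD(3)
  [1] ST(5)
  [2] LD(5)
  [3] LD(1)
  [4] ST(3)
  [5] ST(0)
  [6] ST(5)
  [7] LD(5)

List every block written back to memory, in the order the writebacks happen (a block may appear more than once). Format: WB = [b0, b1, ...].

WB = [5, 3]

0: R B3 → L1 miss [-]
1: W B5 → L1 miss [D]
2: R B5 → L1 hit [D]
3: R B1 → L1 miss wb→B5 [-]
4: W B3 → L1 miss [D]
5: W B0 → L0 miss [D]
6: W B5 → L1 miss wb→B3 [D]
7: R B5 → L1 hit [D]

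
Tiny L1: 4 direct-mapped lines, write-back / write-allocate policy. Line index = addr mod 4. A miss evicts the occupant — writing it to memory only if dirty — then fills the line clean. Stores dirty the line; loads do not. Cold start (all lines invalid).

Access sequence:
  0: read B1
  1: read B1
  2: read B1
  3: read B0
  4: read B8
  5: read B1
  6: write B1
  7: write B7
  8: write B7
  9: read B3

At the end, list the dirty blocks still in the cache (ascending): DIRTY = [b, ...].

DIRTY = [1]

0: R B1 → L1 miss [-]
1: R B1 → L1 hit [-]
2: R B1 → L1 hit [-]
3: R B0 → L0 miss [-]
4: R B8 → L0 miss [-]
5: R B1 → L1 hit [-]
6: W B1 → L1 hit [D]
7: W B7 → L3 miss [D]
8: W B7 → L3 hit [D]
9: R B3 → L3 miss wb→B7 [-]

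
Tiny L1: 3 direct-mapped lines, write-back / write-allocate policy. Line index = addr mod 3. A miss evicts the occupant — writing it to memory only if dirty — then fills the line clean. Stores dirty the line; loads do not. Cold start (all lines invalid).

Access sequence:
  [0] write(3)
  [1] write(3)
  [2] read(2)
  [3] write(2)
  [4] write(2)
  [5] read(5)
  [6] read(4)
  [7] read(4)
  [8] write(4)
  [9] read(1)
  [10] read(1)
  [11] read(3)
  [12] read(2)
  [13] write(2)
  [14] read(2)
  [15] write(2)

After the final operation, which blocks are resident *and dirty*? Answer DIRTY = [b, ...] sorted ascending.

DIRTY = [2, 3]

  0 | W B3 → L0 miss [D]
  1 | W B3 → L0 hit [D]
  2 | R B2 → L2 miss [-]
  3 | W B2 → L2 hit [D]
  4 | W B2 → L2 hit [D]
  5 | R B5 → L2 miss wb→B2 [-]
  6 | R B4 → L1 miss [-]
  7 | R B4 → L1 hit [-]
  8 | W B4 → L1 hit [D]
  9 | R B1 → L1 miss wb→B4 [-]
  10 | R B1 → L1 hit [-]
  11 | R B3 → L0 hit [D]
  12 | R B2 → L2 miss [-]
  13 | W B2 → L2 hit [D]
  14 | R B2 → L2 hit [D]
  15 | W B2 → L2 hit [D]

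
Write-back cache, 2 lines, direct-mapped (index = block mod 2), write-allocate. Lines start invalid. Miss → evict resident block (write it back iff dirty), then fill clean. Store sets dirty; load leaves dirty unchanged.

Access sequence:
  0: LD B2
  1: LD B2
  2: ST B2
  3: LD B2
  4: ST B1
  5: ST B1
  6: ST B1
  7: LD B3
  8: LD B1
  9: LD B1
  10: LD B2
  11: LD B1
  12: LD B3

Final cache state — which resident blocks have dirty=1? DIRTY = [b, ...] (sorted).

0: R B2 → L0 miss [-]
1: R B2 → L0 hit [-]
2: W B2 → L0 hit [D]
3: R B2 → L0 hit [D]
4: W B1 → L1 miss [D]
5: W B1 → L1 hit [D]
6: W B1 → L1 hit [D]
7: R B3 → L1 miss wb→B1 [-]
8: R B1 → L1 miss [-]
9: R B1 → L1 hit [-]
10: R B2 → L0 hit [D]
11: R B1 → L1 hit [-]
12: R B3 → L1 miss [-]

DIRTY = [2]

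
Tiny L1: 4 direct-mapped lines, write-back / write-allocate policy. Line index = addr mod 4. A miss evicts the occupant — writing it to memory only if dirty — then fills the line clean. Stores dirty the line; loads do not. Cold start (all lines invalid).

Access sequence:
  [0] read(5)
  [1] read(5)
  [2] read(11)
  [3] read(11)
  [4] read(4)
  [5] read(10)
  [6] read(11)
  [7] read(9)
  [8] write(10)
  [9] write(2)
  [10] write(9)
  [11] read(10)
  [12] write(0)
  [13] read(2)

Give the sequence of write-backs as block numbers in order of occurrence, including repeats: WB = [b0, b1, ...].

  0 | R B5 → L1 miss [-]
  1 | R B5 → L1 hit [-]
  2 | R B11 → L3 miss [-]
  3 | R B11 → L3 hit [-]
  4 | R B4 → L0 miss [-]
  5 | R B10 → L2 miss [-]
  6 | R B11 → L3 hit [-]
  7 | R B9 → L1 miss [-]
  8 | W B10 → L2 hit [D]
  9 | W B2 → L2 miss wb→B10 [D]
  10 | W B9 → L1 hit [D]
  11 | R B10 → L2 miss wb→B2 [-]
  12 | W B0 → L0 miss [D]
  13 | R B2 → L2 miss [-]

WB = [10, 2]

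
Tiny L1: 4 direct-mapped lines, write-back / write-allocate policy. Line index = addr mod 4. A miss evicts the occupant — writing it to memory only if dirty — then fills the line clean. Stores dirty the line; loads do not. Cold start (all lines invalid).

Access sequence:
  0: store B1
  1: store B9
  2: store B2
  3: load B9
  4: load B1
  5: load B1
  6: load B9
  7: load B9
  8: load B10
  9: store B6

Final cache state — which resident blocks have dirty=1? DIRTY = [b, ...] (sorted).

DIRTY = [6]

0: W B1 → L1 miss [D]
1: W B9 → L1 miss wb→B1 [D]
2: W B2 → L2 miss [D]
3: R B9 → L1 hit [D]
4: R B1 → L1 miss wb→B9 [-]
5: R B1 → L1 hit [-]
6: R B9 → L1 miss [-]
7: R B9 → L1 hit [-]
8: R B10 → L2 miss wb→B2 [-]
9: W B6 → L2 miss [D]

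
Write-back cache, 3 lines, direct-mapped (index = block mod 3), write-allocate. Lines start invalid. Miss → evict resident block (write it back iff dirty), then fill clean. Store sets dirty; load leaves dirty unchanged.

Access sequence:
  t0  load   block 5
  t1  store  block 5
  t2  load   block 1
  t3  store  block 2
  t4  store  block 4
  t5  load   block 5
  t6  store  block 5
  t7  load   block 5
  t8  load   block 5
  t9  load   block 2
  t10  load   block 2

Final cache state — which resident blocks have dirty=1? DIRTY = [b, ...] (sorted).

DIRTY = [4]

  0 | R B5 → L2 miss [-]
  1 | W B5 → L2 hit [D]
  2 | R B1 → L1 miss [-]
  3 | W B2 → L2 miss wb→B5 [D]
  4 | W B4 → L1 miss [D]
  5 | R B5 → L2 miss wb→B2 [-]
  6 | W B5 → L2 hit [D]
  7 | R B5 → L2 hit [D]
  8 | R B5 → L2 hit [D]
  9 | R B2 → L2 miss wb→B5 [-]
  10 | R B2 → L2 hit [-]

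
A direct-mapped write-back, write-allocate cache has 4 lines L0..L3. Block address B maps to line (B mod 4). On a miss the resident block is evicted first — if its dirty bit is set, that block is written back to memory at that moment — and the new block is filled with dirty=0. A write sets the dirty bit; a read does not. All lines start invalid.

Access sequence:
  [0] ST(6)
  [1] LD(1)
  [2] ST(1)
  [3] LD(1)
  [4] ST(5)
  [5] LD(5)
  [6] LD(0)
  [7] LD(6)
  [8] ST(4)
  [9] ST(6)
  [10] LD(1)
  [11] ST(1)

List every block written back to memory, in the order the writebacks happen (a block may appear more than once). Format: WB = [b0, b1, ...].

0: W B6 -> L2 miss  d=D]
1: R B1 -> L1 miss  d=-]
2: W B1 -> L1 hit  d=D]
3: R B1 -> L1 hit  d=D]
4: W B5 -> L1 miss wb->B1  d=D]
5: R B5 -> L1 hit  d=D]
6: R B0 -> L0 miss  d=-]
7: R B6 -> L2 hit  d=D]
8: W B4 -> L0 miss  d=D]
9: W B6 -> L2 hit  d=D]
10: R B1 -> L1 miss wb->B5  d=-]
11: W B1 -> L1 hit  d=D]

WB = [1, 5]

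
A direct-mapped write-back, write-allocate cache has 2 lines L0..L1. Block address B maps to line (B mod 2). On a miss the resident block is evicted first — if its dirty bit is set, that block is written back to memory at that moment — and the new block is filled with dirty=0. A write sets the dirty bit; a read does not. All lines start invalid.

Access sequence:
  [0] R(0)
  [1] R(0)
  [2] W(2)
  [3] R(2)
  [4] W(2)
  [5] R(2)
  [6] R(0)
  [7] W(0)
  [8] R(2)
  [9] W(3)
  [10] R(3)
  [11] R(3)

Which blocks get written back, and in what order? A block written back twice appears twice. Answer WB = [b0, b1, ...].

WB = [2, 0]

  0 | R B0 → L0 miss [-]
  1 | R B0 → L0 hit [-]
  2 | W B2 → L0 miss [D]
  3 | R B2 → L0 hit [D]
  4 | W B2 → L0 hit [D]
  5 | R B2 → L0 hit [D]
  6 | R B0 → L0 miss wb→B2 [-]
  7 | W B0 → L0 hit [D]
  8 | R B2 → L0 miss wb→B0 [-]
  9 | W B3 → L1 miss [D]
  10 | R B3 → L1 hit [D]
  11 | R B3 → L1 hit [D]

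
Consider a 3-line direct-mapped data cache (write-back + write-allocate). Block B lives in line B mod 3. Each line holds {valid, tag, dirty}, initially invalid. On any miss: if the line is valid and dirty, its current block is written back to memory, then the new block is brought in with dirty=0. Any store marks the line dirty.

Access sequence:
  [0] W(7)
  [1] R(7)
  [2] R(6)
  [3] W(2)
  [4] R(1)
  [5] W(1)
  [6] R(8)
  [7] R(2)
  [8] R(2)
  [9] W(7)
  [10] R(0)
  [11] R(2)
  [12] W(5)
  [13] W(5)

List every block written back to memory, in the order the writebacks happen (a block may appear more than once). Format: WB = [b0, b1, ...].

WB = [7, 2, 1]

  0 | W B7 → L1 miss [D]
  1 | R B7 → L1 hit [D]
  2 | R B6 → L0 miss [-]
  3 | W B2 → L2 miss [D]
  4 | R B1 → L1 miss wb→B7 [-]
  5 | W B1 → L1 hit [D]
  6 | R B8 → L2 miss wb→B2 [-]
  7 | R B2 → L2 miss [-]
  8 | R B2 → L2 hit [-]
  9 | W B7 → L1 miss wb→B1 [D]
  10 | R B0 → L0 miss [-]
  11 | R B2 → L2 hit [-]
  12 | W B5 → L2 miss [D]
  13 | W B5 → L2 hit [D]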